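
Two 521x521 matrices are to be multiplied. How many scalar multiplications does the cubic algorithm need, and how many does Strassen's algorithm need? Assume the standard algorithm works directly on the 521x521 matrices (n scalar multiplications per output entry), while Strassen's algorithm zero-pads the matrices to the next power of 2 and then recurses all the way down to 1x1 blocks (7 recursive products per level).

Matrix multiplication for 521x521 matrices:

Strassen's algorithm requires power-of-2 dimensions. Pad 521x521 to 1024x1024 (next power of 2).

Standard algorithm: 521^3 = 141420761 multiplications
Strassen's algorithm: 7^(log2(1024)) = 7^10 = 282475249 multiplications
Difference: 141420761 - 282475249 = -141054488 (Strassen uses MORE here due to padding overhead — for small or just-over-power-of-2 n, padding can outweigh the per-level savings)

Standard: 141420761 multiplications (521^3). Strassen: 282475249 multiplications (7^10, after padding to 1024x1024). Strassen reduces 8 recursive multiplications to 7 at each level.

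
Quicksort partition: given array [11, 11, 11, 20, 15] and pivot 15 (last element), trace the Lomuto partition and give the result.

Lomuto partition with pivot = 15:

Initial array: [11, 11, 11, 20, 15]

arr[0]=11 <= 15: swap with position 0, array becomes [11, 11, 11, 20, 15]
arr[1]=11 <= 15: swap with position 1, array becomes [11, 11, 11, 20, 15]
arr[2]=11 <= 15: swap with position 2, array becomes [11, 11, 11, 20, 15]
arr[3]=20 > 15: no swap

Place pivot at position 3: [11, 11, 11, 15, 20]
Pivot position: 3

After partitioning with pivot 15, the array becomes [11, 11, 11, 15, 20]. The pivot is placed at index 3. All elements to the left of the pivot are <= 15, and all elements to the right are > 15.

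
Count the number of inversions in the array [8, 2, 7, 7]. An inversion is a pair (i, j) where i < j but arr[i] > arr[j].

Finding inversions in [8, 2, 7, 7]:

(0, 1): arr[0]=8 > arr[1]=2
(0, 2): arr[0]=8 > arr[2]=7
(0, 3): arr[0]=8 > arr[3]=7

Total inversions: 3

The array has 3 inversion(s): (0,1), (0,2), (0,3). Each pair (i,j) satisfies i < j and arr[i] > arr[j].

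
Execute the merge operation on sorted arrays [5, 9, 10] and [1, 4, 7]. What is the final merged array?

Merging process:

Compare 5 vs 1: take 1 from right. Merged: [1]
Compare 5 vs 4: take 4 from right. Merged: [1, 4]
Compare 5 vs 7: take 5 from left. Merged: [1, 4, 5]
Compare 9 vs 7: take 7 from right. Merged: [1, 4, 5, 7]
Append remaining from left: [9, 10]. Merged: [1, 4, 5, 7, 9, 10]

Final merged array: [1, 4, 5, 7, 9, 10]
Total comparisons: 4

The merged array is [1, 4, 5, 7, 9, 10], requiring 4 comparisons. The merge step runs in O(n) time where n is the total number of elements.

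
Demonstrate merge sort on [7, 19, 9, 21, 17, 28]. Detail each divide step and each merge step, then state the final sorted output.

Merge sort trace:

Split: [7, 19, 9, 21, 17, 28] -> [7, 19, 9] and [21, 17, 28]
  Split: [7, 19, 9] -> [7] and [19, 9]
    Split: [19, 9] -> [19] and [9]
    Merge: [19] + [9] -> [9, 19]
  Merge: [7] + [9, 19] -> [7, 9, 19]
  Split: [21, 17, 28] -> [21] and [17, 28]
    Split: [17, 28] -> [17] and [28]
    Merge: [17] + [28] -> [17, 28]
  Merge: [21] + [17, 28] -> [17, 21, 28]
Merge: [7, 9, 19] + [17, 21, 28] -> [7, 9, 17, 19, 21, 28]

Final sorted array: [7, 9, 17, 19, 21, 28]

The merge sort proceeds by recursively splitting the array and merging sorted halves.
After all merges, the sorted array is [7, 9, 17, 19, 21, 28].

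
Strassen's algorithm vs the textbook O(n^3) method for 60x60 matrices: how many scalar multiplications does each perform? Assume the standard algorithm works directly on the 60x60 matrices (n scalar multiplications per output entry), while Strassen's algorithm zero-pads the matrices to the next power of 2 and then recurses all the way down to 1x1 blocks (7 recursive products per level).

Matrix multiplication for 60x60 matrices:

Strassen's algorithm requires power-of-2 dimensions. Pad 60x60 to 64x64 (next power of 2).

Standard algorithm: 60^3 = 216000 multiplications
Strassen's algorithm: 7^(log2(64)) = 7^6 = 117649 multiplications
Savings: 216000 - 117649 = 98351 multiplications

Standard: 216000 multiplications (60^3). Strassen: 117649 multiplications (7^6, after padding to 64x64). Strassen reduces 8 recursive multiplications to 7 at each level.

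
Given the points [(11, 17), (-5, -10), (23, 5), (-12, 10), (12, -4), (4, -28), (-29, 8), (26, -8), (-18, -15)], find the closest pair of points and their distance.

Computing all pairwise distances among 9 points:

d((11, 17), (-5, -10)) = 31.3847
d((11, 17), (23, 5)) = 16.9706
d((11, 17), (-12, 10)) = 24.0416
d((11, 17), (12, -4)) = 21.0238
d((11, 17), (4, -28)) = 45.5412
d((11, 17), (-29, 8)) = 41.0
d((11, 17), (26, -8)) = 29.1548
d((11, 17), (-18, -15)) = 43.1856
d((-5, -10), (23, 5)) = 31.7648
d((-5, -10), (-12, 10)) = 21.1896
d((-5, -10), (12, -4)) = 18.0278
d((-5, -10), (4, -28)) = 20.1246
d((-5, -10), (-29, 8)) = 30.0
d((-5, -10), (26, -8)) = 31.0644
d((-5, -10), (-18, -15)) = 13.9284
d((23, 5), (-12, 10)) = 35.3553
d((23, 5), (12, -4)) = 14.2127
d((23, 5), (4, -28)) = 38.0789
d((23, 5), (-29, 8)) = 52.0865
d((23, 5), (26, -8)) = 13.3417 <-- minimum
d((23, 5), (-18, -15)) = 45.618
d((-12, 10), (12, -4)) = 27.7849
d((-12, 10), (4, -28)) = 41.2311
d((-12, 10), (-29, 8)) = 17.1172
d((-12, 10), (26, -8)) = 42.0476
d((-12, 10), (-18, -15)) = 25.7099
d((12, -4), (4, -28)) = 25.2982
d((12, -4), (-29, 8)) = 42.72
d((12, -4), (26, -8)) = 14.5602
d((12, -4), (-18, -15)) = 31.9531
d((4, -28), (-29, 8)) = 48.8365
d((4, -28), (26, -8)) = 29.7321
d((4, -28), (-18, -15)) = 25.5539
d((-29, 8), (26, -8)) = 57.28
d((-29, 8), (-18, -15)) = 25.4951
d((26, -8), (-18, -15)) = 44.5533

Closest pair: (23, 5) and (26, -8) with distance 13.3417

The closest pair is (23, 5) and (26, -8) with Euclidean distance 13.3417. For 9 points, brute-force pairwise comparison is shown above. For large n, the divide-and-conquer algorithm (sort by x, recurse on halves, check the dividing strip) achieves O(n log n).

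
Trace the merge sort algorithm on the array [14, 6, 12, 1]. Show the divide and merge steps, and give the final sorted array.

Merge sort trace:

Split: [14, 6, 12, 1] -> [14, 6] and [12, 1]
  Split: [14, 6] -> [14] and [6]
  Merge: [14] + [6] -> [6, 14]
  Split: [12, 1] -> [12] and [1]
  Merge: [12] + [1] -> [1, 12]
Merge: [6, 14] + [1, 12] -> [1, 6, 12, 14]

Final sorted array: [1, 6, 12, 14]

The merge sort proceeds by recursively splitting the array and merging sorted halves.
After all merges, the sorted array is [1, 6, 12, 14].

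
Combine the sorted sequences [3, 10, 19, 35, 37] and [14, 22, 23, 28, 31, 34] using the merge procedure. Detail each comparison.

Merging process:

Compare 3 vs 14: take 3 from left. Merged: [3]
Compare 10 vs 14: take 10 from left. Merged: [3, 10]
Compare 19 vs 14: take 14 from right. Merged: [3, 10, 14]
Compare 19 vs 22: take 19 from left. Merged: [3, 10, 14, 19]
Compare 35 vs 22: take 22 from right. Merged: [3, 10, 14, 19, 22]
Compare 35 vs 23: take 23 from right. Merged: [3, 10, 14, 19, 22, 23]
Compare 35 vs 28: take 28 from right. Merged: [3, 10, 14, 19, 22, 23, 28]
Compare 35 vs 31: take 31 from right. Merged: [3, 10, 14, 19, 22, 23, 28, 31]
Compare 35 vs 34: take 34 from right. Merged: [3, 10, 14, 19, 22, 23, 28, 31, 34]
Append remaining from left: [35, 37]. Merged: [3, 10, 14, 19, 22, 23, 28, 31, 34, 35, 37]

Final merged array: [3, 10, 14, 19, 22, 23, 28, 31, 34, 35, 37]
Total comparisons: 9

The merged array is [3, 10, 14, 19, 22, 23, 28, 31, 34, 35, 37], requiring 9 comparisons. The merge step runs in O(n) time where n is the total number of elements.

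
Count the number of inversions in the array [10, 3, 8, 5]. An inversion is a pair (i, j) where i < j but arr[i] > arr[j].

Finding inversions in [10, 3, 8, 5]:

(0, 1): arr[0]=10 > arr[1]=3
(0, 2): arr[0]=10 > arr[2]=8
(0, 3): arr[0]=10 > arr[3]=5
(2, 3): arr[2]=8 > arr[3]=5

Total inversions: 4

The array has 4 inversion(s): (0,1), (0,2), (0,3), (2,3). Each pair (i,j) satisfies i < j and arr[i] > arr[j].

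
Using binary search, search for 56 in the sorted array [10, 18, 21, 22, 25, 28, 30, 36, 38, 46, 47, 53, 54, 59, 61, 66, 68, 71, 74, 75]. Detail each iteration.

Binary search for 56 in [10, 18, 21, 22, 25, 28, 30, 36, 38, 46, 47, 53, 54, 59, 61, 66, 68, 71, 74, 75]:

lo=0, hi=19, mid=9, arr[mid]=46 -> 46 < 56, search right half
lo=10, hi=19, mid=14, arr[mid]=61 -> 61 > 56, search left half
lo=10, hi=13, mid=11, arr[mid]=53 -> 53 < 56, search right half
lo=12, hi=13, mid=12, arr[mid]=54 -> 54 < 56, search right half
lo=13, hi=13, mid=13, arr[mid]=59 -> 59 > 56, search left half
lo=13 > hi=12, target 56 not found

Binary search determines that 56 is not in the array after 5 comparisons. The search space was exhausted without finding the target.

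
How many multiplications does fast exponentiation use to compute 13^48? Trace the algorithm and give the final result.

Computing 13^48 by squaring (build up from 13^1; each line after the first costs one multiplication):

13^1 = 13
13^2 = (13^1)^2 = 13^2 = 169
13^3 = 13 * 13^2 = 13 * 169 = 2197
13^6 = (13^3)^2 = 2197^2 = 4826809
13^12 = (13^6)^2 = 4826809^2 = 23298085122481
13^24 = (13^12)^2 = 23298085122481^2 = 542800770374370512771595361
13^48 = (13^24)^2 = 542800770374370512771595361^2 = 294632676319010105335586872991323185304149065116720321

Result: 294632676319010105335586872991323185304149065116720321
Multiplications needed: 6 (6 lines after 13^1)

13^48 = 294632676319010105335586872991323185304149065116720321. Using exponentiation by squaring, this requires 6 multiplications. The key idea: if the exponent is even, square the half-power; if odd, multiply by the base once.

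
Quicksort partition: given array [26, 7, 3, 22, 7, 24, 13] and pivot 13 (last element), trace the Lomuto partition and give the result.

Lomuto partition with pivot = 13:

Initial array: [26, 7, 3, 22, 7, 24, 13]

arr[0]=26 > 13: no swap
arr[1]=7 <= 13: swap with position 0, array becomes [7, 26, 3, 22, 7, 24, 13]
arr[2]=3 <= 13: swap with position 1, array becomes [7, 3, 26, 22, 7, 24, 13]
arr[3]=22 > 13: no swap
arr[4]=7 <= 13: swap with position 2, array becomes [7, 3, 7, 22, 26, 24, 13]
arr[5]=24 > 13: no swap

Place pivot at position 3: [7, 3, 7, 13, 26, 24, 22]
Pivot position: 3

After partitioning with pivot 13, the array becomes [7, 3, 7, 13, 26, 24, 22]. The pivot is placed at index 3. All elements to the left of the pivot are <= 13, and all elements to the right are > 13.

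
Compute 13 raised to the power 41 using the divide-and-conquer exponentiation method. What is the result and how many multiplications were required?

Computing 13^41 by squaring (build up from 13^1; each line after the first costs one multiplication):

13^1 = 13
13^2 = (13^1)^2 = 13^2 = 169
13^4 = (13^2)^2 = 169^2 = 28561
13^5 = 13 * 13^4 = 13 * 28561 = 371293
13^10 = (13^5)^2 = 371293^2 = 137858491849
13^20 = (13^10)^2 = 137858491849^2 = 19004963774880799438801
13^40 = (13^20)^2 = 19004963774880799438801^2 = 361188648084531445929920877641340156544317601
13^41 = 13 * 13^40 = 13 * 361188648084531445929920877641340156544317601 = 4695452425098908797088971409337422035076128813

Result: 4695452425098908797088971409337422035076128813
Multiplications needed: 7 (7 lines after 13^1)

13^41 = 4695452425098908797088971409337422035076128813. Using exponentiation by squaring, this requires 7 multiplications. The key idea: if the exponent is even, square the half-power; if odd, multiply by the base once.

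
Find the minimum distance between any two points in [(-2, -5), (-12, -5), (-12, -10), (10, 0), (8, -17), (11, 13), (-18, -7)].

Computing all pairwise distances among 7 points:

d((-2, -5), (-12, -5)) = 10.0
d((-2, -5), (-12, -10)) = 11.1803
d((-2, -5), (10, 0)) = 13.0
d((-2, -5), (8, -17)) = 15.6205
d((-2, -5), (11, 13)) = 22.2036
d((-2, -5), (-18, -7)) = 16.1245
d((-12, -5), (-12, -10)) = 5.0 <-- minimum
d((-12, -5), (10, 0)) = 22.561
d((-12, -5), (8, -17)) = 23.3238
d((-12, -5), (11, 13)) = 29.2062
d((-12, -5), (-18, -7)) = 6.3246
d((-12, -10), (10, 0)) = 24.1661
d((-12, -10), (8, -17)) = 21.1896
d((-12, -10), (11, 13)) = 32.5269
d((-12, -10), (-18, -7)) = 6.7082
d((10, 0), (8, -17)) = 17.1172
d((10, 0), (11, 13)) = 13.0384
d((10, 0), (-18, -7)) = 28.8617
d((8, -17), (11, 13)) = 30.1496
d((8, -17), (-18, -7)) = 27.8568
d((11, 13), (-18, -7)) = 35.2278

Closest pair: (-12, -5) and (-12, -10) with distance 5.0

The closest pair is (-12, -5) and (-12, -10) with Euclidean distance 5.0. For 7 points, brute-force pairwise comparison is shown above. For large n, the divide-and-conquer algorithm (sort by x, recurse on halves, check the dividing strip) achieves O(n log n).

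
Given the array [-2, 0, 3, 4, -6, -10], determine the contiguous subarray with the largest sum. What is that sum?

Using Kadane's algorithm on [-2, 0, 3, 4, -6, -10]:

Scanning through the array:
Position 1 (value 0): max_ending_here = 0, max_so_far = 0
Position 2 (value 3): max_ending_here = 3, max_so_far = 3
Position 3 (value 4): max_ending_here = 7, max_so_far = 7
Position 4 (value -6): max_ending_here = 1, max_so_far = 7
Position 5 (value -10): max_ending_here = -9, max_so_far = 7

Maximum subarray: [0, 3, 4]
Maximum sum: 7

The maximum subarray is [0, 3, 4] with sum 7. This subarray runs from index 1 to index 3.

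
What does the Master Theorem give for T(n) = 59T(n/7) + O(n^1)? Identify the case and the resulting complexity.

Master Theorem for T(n) = 59T(n/7) + O(n^1):

a = 59, b = 7, c = 1
log_b(a) = log_7(59) = 2.0954

Case 1: c = 1 < log_7(59) = 2.0954
T(n) = O(n^(log_7 59))

For T(n) = 59T(n/7) + O(n^1): log_7(59) = 2.0954. This is Case 1 of the Master Theorem (c < log_b(a), work dominated by leaves), giving O(n^(log_7 59)).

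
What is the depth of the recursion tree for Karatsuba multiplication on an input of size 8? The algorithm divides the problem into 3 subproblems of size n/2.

For divide and conquer with division factor 2:

Problem sizes at each level:
Level 0: 8
Level 1: 4
Level 2: 2
Level 3: 1

The root is level 0 and the size-1 base case is level 3 (the tree spans levels 0 through 3, i.e. 4 levels counting the root), so the depth is the number of divisions: log_2(8) = 3

The recursion tree depth is log_2(8) = 3. At each level, the problem size is divided by 2, so it takes 3 divisions to reduce to a base case of size 1. The algorithm makes 3 recursive calls at each level.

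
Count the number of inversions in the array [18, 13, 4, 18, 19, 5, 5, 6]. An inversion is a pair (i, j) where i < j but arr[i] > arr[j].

Finding inversions in [18, 13, 4, 18, 19, 5, 5, 6]:

(0, 1): arr[0]=18 > arr[1]=13
(0, 2): arr[0]=18 > arr[2]=4
(0, 5): arr[0]=18 > arr[5]=5
(0, 6): arr[0]=18 > arr[6]=5
(0, 7): arr[0]=18 > arr[7]=6
(1, 2): arr[1]=13 > arr[2]=4
(1, 5): arr[1]=13 > arr[5]=5
(1, 6): arr[1]=13 > arr[6]=5
(1, 7): arr[1]=13 > arr[7]=6
(3, 5): arr[3]=18 > arr[5]=5
(3, 6): arr[3]=18 > arr[6]=5
(3, 7): arr[3]=18 > arr[7]=6
(4, 5): arr[4]=19 > arr[5]=5
(4, 6): arr[4]=19 > arr[6]=5
(4, 7): arr[4]=19 > arr[7]=6

Total inversions: 15

The array has 15 inversion(s): (0,1), (0,2), (0,5), (0,6), (0,7), (1,2), (1,5), (1,6), (1,7), (3,5), (3,6), (3,7), (4,5), (4,6), (4,7). Each pair (i,j) satisfies i < j and arr[i] > arr[j].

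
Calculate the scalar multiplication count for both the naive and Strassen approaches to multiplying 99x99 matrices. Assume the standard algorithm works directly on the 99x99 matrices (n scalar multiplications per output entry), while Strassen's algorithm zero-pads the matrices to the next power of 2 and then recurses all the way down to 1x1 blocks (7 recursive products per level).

Matrix multiplication for 99x99 matrices:

Strassen's algorithm requires power-of-2 dimensions. Pad 99x99 to 128x128 (next power of 2).

Standard algorithm: 99^3 = 970299 multiplications
Strassen's algorithm: 7^(log2(128)) = 7^7 = 823543 multiplications
Savings: 970299 - 823543 = 146756 multiplications

Standard: 970299 multiplications (99^3). Strassen: 823543 multiplications (7^7, after padding to 128x128). Strassen reduces 8 recursive multiplications to 7 at each level.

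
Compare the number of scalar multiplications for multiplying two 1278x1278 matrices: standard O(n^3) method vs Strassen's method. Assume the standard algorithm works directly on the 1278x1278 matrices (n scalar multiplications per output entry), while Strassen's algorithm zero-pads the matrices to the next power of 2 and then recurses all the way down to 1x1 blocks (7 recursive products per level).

Matrix multiplication for 1278x1278 matrices:

Strassen's algorithm requires power-of-2 dimensions. Pad 1278x1278 to 2048x2048 (next power of 2).

Standard algorithm: 1278^3 = 2087336952 multiplications
Strassen's algorithm: 7^(log2(2048)) = 7^11 = 1977326743 multiplications
Savings: 2087336952 - 1977326743 = 110010209 multiplications

Standard: 2087336952 multiplications (1278^3). Strassen: 1977326743 multiplications (7^11, after padding to 2048x2048). Strassen reduces 8 recursive multiplications to 7 at each level.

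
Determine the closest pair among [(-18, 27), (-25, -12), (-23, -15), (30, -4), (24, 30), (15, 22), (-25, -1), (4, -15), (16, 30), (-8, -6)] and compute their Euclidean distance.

Computing all pairwise distances among 10 points:

d((-18, 27), (-25, -12)) = 39.6232
d((-18, 27), (-23, -15)) = 42.2966
d((-18, 27), (30, -4)) = 57.1402
d((-18, 27), (24, 30)) = 42.107
d((-18, 27), (15, 22)) = 33.3766
d((-18, 27), (-25, -1)) = 28.8617
d((-18, 27), (4, -15)) = 47.4131
d((-18, 27), (16, 30)) = 34.1321
d((-18, 27), (-8, -6)) = 34.4819
d((-25, -12), (-23, -15)) = 3.6056 <-- minimum
d((-25, -12), (30, -4)) = 55.5788
d((-25, -12), (24, 30)) = 64.5368
d((-25, -12), (15, 22)) = 52.4976
d((-25, -12), (-25, -1)) = 11.0
d((-25, -12), (4, -15)) = 29.1548
d((-25, -12), (16, 30)) = 58.6941
d((-25, -12), (-8, -6)) = 18.0278
d((-23, -15), (30, -4)) = 54.1295
d((-23, -15), (24, 30)) = 65.0692
d((-23, -15), (15, 22)) = 53.0377
d((-23, -15), (-25, -1)) = 14.1421
d((-23, -15), (4, -15)) = 27.0
d((-23, -15), (16, 30)) = 59.5483
d((-23, -15), (-8, -6)) = 17.4929
d((30, -4), (24, 30)) = 34.5254
d((30, -4), (15, 22)) = 30.0167
d((30, -4), (-25, -1)) = 55.0818
d((30, -4), (4, -15)) = 28.2312
d((30, -4), (16, 30)) = 36.7696
d((30, -4), (-8, -6)) = 38.0526
d((24, 30), (15, 22)) = 12.0416
d((24, 30), (-25, -1)) = 57.9828
d((24, 30), (4, -15)) = 49.2443
d((24, 30), (16, 30)) = 8.0
d((24, 30), (-8, -6)) = 48.1664
d((15, 22), (-25, -1)) = 46.1411
d((15, 22), (4, -15)) = 38.6005
d((15, 22), (16, 30)) = 8.0623
d((15, 22), (-8, -6)) = 36.2353
d((-25, -1), (4, -15)) = 32.2025
d((-25, -1), (16, 30)) = 51.4004
d((-25, -1), (-8, -6)) = 17.72
d((4, -15), (16, 30)) = 46.5725
d((4, -15), (-8, -6)) = 15.0
d((16, 30), (-8, -6)) = 43.2666

Closest pair: (-25, -12) and (-23, -15) with distance 3.6056

The closest pair is (-25, -12) and (-23, -15) with Euclidean distance 3.6056. For 10 points, brute-force pairwise comparison is shown above. For large n, the divide-and-conquer algorithm (sort by x, recurse on halves, check the dividing strip) achieves O(n log n).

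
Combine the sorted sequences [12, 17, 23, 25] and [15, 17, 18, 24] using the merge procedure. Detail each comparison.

Merging process:

Compare 12 vs 15: take 12 from left. Merged: [12]
Compare 17 vs 15: take 15 from right. Merged: [12, 15]
Compare 17 vs 17: take 17 from left. Merged: [12, 15, 17]
Compare 23 vs 17: take 17 from right. Merged: [12, 15, 17, 17]
Compare 23 vs 18: take 18 from right. Merged: [12, 15, 17, 17, 18]
Compare 23 vs 24: take 23 from left. Merged: [12, 15, 17, 17, 18, 23]
Compare 25 vs 24: take 24 from right. Merged: [12, 15, 17, 17, 18, 23, 24]
Append remaining from left: [25]. Merged: [12, 15, 17, 17, 18, 23, 24, 25]

Final merged array: [12, 15, 17, 17, 18, 23, 24, 25]
Total comparisons: 7

The merged array is [12, 15, 17, 17, 18, 23, 24, 25], requiring 7 comparisons. The merge step runs in O(n) time where n is the total number of elements.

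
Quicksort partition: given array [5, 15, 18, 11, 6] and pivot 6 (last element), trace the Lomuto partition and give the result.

Lomuto partition with pivot = 6:

Initial array: [5, 15, 18, 11, 6]

arr[0]=5 <= 6: swap with position 0, array becomes [5, 15, 18, 11, 6]
arr[1]=15 > 6: no swap
arr[2]=18 > 6: no swap
arr[3]=11 > 6: no swap

Place pivot at position 1: [5, 6, 18, 11, 15]
Pivot position: 1

After partitioning with pivot 6, the array becomes [5, 6, 18, 11, 15]. The pivot is placed at index 1. All elements to the left of the pivot are <= 6, and all elements to the right are > 6.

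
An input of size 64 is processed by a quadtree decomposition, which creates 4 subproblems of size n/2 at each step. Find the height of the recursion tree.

For divide and conquer with division factor 2:

Problem sizes at each level:
Level 0: 64
Level 1: 32
Level 2: 16
Level 3: 8
Level 4: 4
Level 5: 2
Level 6: 1

The root is level 0 and the size-1 base case is level 6 (the tree spans levels 0 through 6, i.e. 7 levels counting the root), so the depth is the number of divisions: log_2(64) = 6

The recursion tree depth is log_2(64) = 6. At each level, the problem size is divided by 2, so it takes 6 divisions to reduce to a base case of size 1. The algorithm makes 4 recursive calls at each level.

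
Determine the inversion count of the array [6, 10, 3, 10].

Finding inversions in [6, 10, 3, 10]:

(0, 2): arr[0]=6 > arr[2]=3
(1, 2): arr[1]=10 > arr[2]=3

Total inversions: 2

The array has 2 inversion(s): (0,2), (1,2). Each pair (i,j) satisfies i < j and arr[i] > arr[j].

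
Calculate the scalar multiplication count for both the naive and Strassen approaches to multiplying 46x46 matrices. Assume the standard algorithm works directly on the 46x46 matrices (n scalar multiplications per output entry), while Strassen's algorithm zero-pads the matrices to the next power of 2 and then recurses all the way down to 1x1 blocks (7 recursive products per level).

Matrix multiplication for 46x46 matrices:

Strassen's algorithm requires power-of-2 dimensions. Pad 46x46 to 64x64 (next power of 2).

Standard algorithm: 46^3 = 97336 multiplications
Strassen's algorithm: 7^(log2(64)) = 7^6 = 117649 multiplications
Difference: 97336 - 117649 = -20313 (Strassen uses MORE here due to padding overhead — for small or just-over-power-of-2 n, padding can outweigh the per-level savings)

Standard: 97336 multiplications (46^3). Strassen: 117649 multiplications (7^6, after padding to 64x64). Strassen reduces 8 recursive multiplications to 7 at each level.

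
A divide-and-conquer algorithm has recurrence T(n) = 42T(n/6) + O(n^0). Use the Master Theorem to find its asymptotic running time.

Master Theorem for T(n) = 42T(n/6) + O(n^0):

a = 42, b = 6, c = 0
log_b(a) = log_6(42) = 2.0860

Case 1: c = 0 < log_6(42) = 2.0860
T(n) = O(n^(log_6 42))

For T(n) = 42T(n/6) + O(n^0): log_6(42) = 2.0860. This is Case 1 of the Master Theorem (c < log_b(a), work dominated by leaves), giving O(n^(log_6 42)).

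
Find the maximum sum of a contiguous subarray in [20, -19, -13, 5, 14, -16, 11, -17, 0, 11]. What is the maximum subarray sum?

Using Kadane's algorithm on [20, -19, -13, 5, 14, -16, 11, -17, 0, 11]:

Scanning through the array:
Position 1 (value -19): max_ending_here = 1, max_so_far = 20
Position 2 (value -13): max_ending_here = -12, max_so_far = 20
Position 3 (value 5): max_ending_here = 5, max_so_far = 20
Position 4 (value 14): max_ending_here = 19, max_so_far = 20
Position 5 (value -16): max_ending_here = 3, max_so_far = 20
Position 6 (value 11): max_ending_here = 14, max_so_far = 20
Position 7 (value -17): max_ending_here = -3, max_so_far = 20
Position 8 (value 0): max_ending_here = 0, max_so_far = 20
Position 9 (value 11): max_ending_here = 11, max_so_far = 20

Maximum subarray: [20]
Maximum sum: 20

The maximum subarray is [20] with sum 20. This subarray runs from index 0 to index 0.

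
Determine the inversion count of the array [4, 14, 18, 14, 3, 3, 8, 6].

Finding inversions in [4, 14, 18, 14, 3, 3, 8, 6]:

(0, 4): arr[0]=4 > arr[4]=3
(0, 5): arr[0]=4 > arr[5]=3
(1, 4): arr[1]=14 > arr[4]=3
(1, 5): arr[1]=14 > arr[5]=3
(1, 6): arr[1]=14 > arr[6]=8
(1, 7): arr[1]=14 > arr[7]=6
(2, 3): arr[2]=18 > arr[3]=14
(2, 4): arr[2]=18 > arr[4]=3
(2, 5): arr[2]=18 > arr[5]=3
(2, 6): arr[2]=18 > arr[6]=8
(2, 7): arr[2]=18 > arr[7]=6
(3, 4): arr[3]=14 > arr[4]=3
(3, 5): arr[3]=14 > arr[5]=3
(3, 6): arr[3]=14 > arr[6]=8
(3, 7): arr[3]=14 > arr[7]=6
(6, 7): arr[6]=8 > arr[7]=6

Total inversions: 16

The array has 16 inversion(s): (0,4), (0,5), (1,4), (1,5), (1,6), (1,7), (2,3), (2,4), (2,5), (2,6), (2,7), (3,4), (3,5), (3,6), (3,7), (6,7). Each pair (i,j) satisfies i < j and arr[i] > arr[j].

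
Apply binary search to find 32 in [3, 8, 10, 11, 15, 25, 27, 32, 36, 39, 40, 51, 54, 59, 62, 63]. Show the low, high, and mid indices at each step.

Binary search for 32 in [3, 8, 10, 11, 15, 25, 27, 32, 36, 39, 40, 51, 54, 59, 62, 63]:

lo=0, hi=15, mid=7, arr[mid]=32 -> Found target at index 7!

Binary search finds 32 at index 7 after 1 comparisons. The search repeatedly halves the search space by comparing with the middle element.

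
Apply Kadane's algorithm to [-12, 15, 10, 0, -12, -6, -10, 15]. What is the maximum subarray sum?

Using Kadane's algorithm on [-12, 15, 10, 0, -12, -6, -10, 15]:

Scanning through the array:
Position 1 (value 15): max_ending_here = 15, max_so_far = 15
Position 2 (value 10): max_ending_here = 25, max_so_far = 25
Position 3 (value 0): max_ending_here = 25, max_so_far = 25
Position 4 (value -12): max_ending_here = 13, max_so_far = 25
Position 5 (value -6): max_ending_here = 7, max_so_far = 25
Position 6 (value -10): max_ending_here = -3, max_so_far = 25
Position 7 (value 15): max_ending_here = 15, max_so_far = 25

Maximum subarray: [15, 10]
Maximum sum: 25

The maximum subarray is [15, 10] with sum 25. This subarray runs from index 1 to index 2.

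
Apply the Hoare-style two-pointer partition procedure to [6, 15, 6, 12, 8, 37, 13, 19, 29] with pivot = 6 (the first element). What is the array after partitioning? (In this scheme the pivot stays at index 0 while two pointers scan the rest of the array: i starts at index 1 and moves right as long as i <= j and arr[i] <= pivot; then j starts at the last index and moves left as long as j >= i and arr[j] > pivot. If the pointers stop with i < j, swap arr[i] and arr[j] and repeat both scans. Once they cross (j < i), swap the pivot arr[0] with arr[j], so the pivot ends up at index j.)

Hoare-style two-pointer partition with pivot = 6:

Initial array: [6, 15, 6, 12, 8, 37, 13, 19, 29]

Pointers start at i = 1, j = 8.
i stops at index 1 (arr[1]=15 > 6), j stops at index 2 (arr[2]=6 <= 6): swap arr[1] and arr[2], array becomes [6, 6, 15, 12, 8, 37, 13, 19, 29]
i ends at 2, j ends at 1: the pointers have crossed (j < i), so scanning stops.

Swap pivot arr[0] with arr[1] to place pivot at position 1: [6, 6, 15, 12, 8, 37, 13, 19, 29]
Pivot position: 1

After partitioning with pivot 6, the array becomes [6, 6, 15, 12, 8, 37, 13, 19, 29]. The pivot is placed at index 1. All elements to the left of the pivot are <= 6, and all elements to the right are > 6.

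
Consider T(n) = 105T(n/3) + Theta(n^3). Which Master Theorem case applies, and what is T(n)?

Master Theorem for T(n) = 105T(n/3) + O(n^3):

a = 105, b = 3, c = 3
log_b(a) = log_3(105) = 4.2362

Case 1: c = 3 < log_3(105) = 4.2362
T(n) = O(n^(log_3 105))

For T(n) = 105T(n/3) + O(n^3): log_3(105) = 4.2362. This is Case 1 of the Master Theorem (c < log_b(a), work dominated by leaves), giving O(n^(log_3 105)).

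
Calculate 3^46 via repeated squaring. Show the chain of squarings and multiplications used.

Computing 3^46 by squaring (build up from 3^1; each line after the first costs one multiplication):

3^1 = 3
3^2 = (3^1)^2 = 3^2 = 9
3^4 = (3^2)^2 = 9^2 = 81
3^5 = 3 * 3^4 = 3 * 81 = 243
3^10 = (3^5)^2 = 243^2 = 59049
3^11 = 3 * 3^10 = 3 * 59049 = 177147
3^22 = (3^11)^2 = 177147^2 = 31381059609
3^23 = 3 * 3^22 = 3 * 31381059609 = 94143178827
3^46 = (3^23)^2 = 94143178827^2 = 8862938119652501095929

Result: 8862938119652501095929
Multiplications needed: 8 (8 lines after 3^1)

3^46 = 8862938119652501095929. Using exponentiation by squaring, this requires 8 multiplications. The key idea: if the exponent is even, square the half-power; if odd, multiply by the base once.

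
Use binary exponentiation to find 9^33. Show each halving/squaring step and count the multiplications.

Computing 9^33 by squaring (build up from 9^1; each line after the first costs one multiplication):

9^1 = 9
9^2 = (9^1)^2 = 9^2 = 81
9^4 = (9^2)^2 = 81^2 = 6561
9^8 = (9^4)^2 = 6561^2 = 43046721
9^16 = (9^8)^2 = 43046721^2 = 1853020188851841
9^32 = (9^16)^2 = 1853020188851841^2 = 3433683820292512484657849089281
9^33 = 9 * 9^32 = 9 * 3433683820292512484657849089281 = 30903154382632612361920641803529

Result: 30903154382632612361920641803529
Multiplications needed: 6 (6 lines after 9^1)

9^33 = 30903154382632612361920641803529. Using exponentiation by squaring, this requires 6 multiplications. The key idea: if the exponent is even, square the half-power; if odd, multiply by the base once.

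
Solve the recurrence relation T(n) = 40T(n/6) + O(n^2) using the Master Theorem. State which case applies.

Master Theorem for T(n) = 40T(n/6) + O(n^2):

a = 40, b = 6, c = 2
log_b(a) = log_6(40) = 2.0588

Case 1: c = 2 < log_6(40) = 2.0588
T(n) = O(n^(log_6 40))

For T(n) = 40T(n/6) + O(n^2): log_6(40) = 2.0588. This is Case 1 of the Master Theorem (c < log_b(a), work dominated by leaves), giving O(n^(log_6 40)).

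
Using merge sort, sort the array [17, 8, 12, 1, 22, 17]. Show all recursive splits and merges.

Merge sort trace:

Split: [17, 8, 12, 1, 22, 17] -> [17, 8, 12] and [1, 22, 17]
  Split: [17, 8, 12] -> [17] and [8, 12]
    Split: [8, 12] -> [8] and [12]
    Merge: [8] + [12] -> [8, 12]
  Merge: [17] + [8, 12] -> [8, 12, 17]
  Split: [1, 22, 17] -> [1] and [22, 17]
    Split: [22, 17] -> [22] and [17]
    Merge: [22] + [17] -> [17, 22]
  Merge: [1] + [17, 22] -> [1, 17, 22]
Merge: [8, 12, 17] + [1, 17, 22] -> [1, 8, 12, 17, 17, 22]

Final sorted array: [1, 8, 12, 17, 17, 22]

The merge sort proceeds by recursively splitting the array and merging sorted halves.
After all merges, the sorted array is [1, 8, 12, 17, 17, 22].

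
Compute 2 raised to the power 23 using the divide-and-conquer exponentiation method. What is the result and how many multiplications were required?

Computing 2^23 by squaring (build up from 2^1; each line after the first costs one multiplication):

2^1 = 2
2^2 = (2^1)^2 = 2^2 = 4
2^4 = (2^2)^2 = 4^2 = 16
2^5 = 2 * 2^4 = 2 * 16 = 32
2^10 = (2^5)^2 = 32^2 = 1024
2^11 = 2 * 2^10 = 2 * 1024 = 2048
2^22 = (2^11)^2 = 2048^2 = 4194304
2^23 = 2 * 2^22 = 2 * 4194304 = 8388608

Result: 8388608
Multiplications needed: 7 (7 lines after 2^1)

2^23 = 8388608. Using exponentiation by squaring, this requires 7 multiplications. The key idea: if the exponent is even, square the half-power; if odd, multiply by the base once.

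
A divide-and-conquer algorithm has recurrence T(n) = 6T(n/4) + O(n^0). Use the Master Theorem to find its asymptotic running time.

Master Theorem for T(n) = 6T(n/4) + O(n^0):

a = 6, b = 4, c = 0
log_b(a) = log_4(6) = 1.2925

Case 1: c = 0 < log_4(6) = 1.2925
T(n) = O(n^(log_4 6))

For T(n) = 6T(n/4) + O(n^0): log_4(6) = 1.2925. This is Case 1 of the Master Theorem (c < log_b(a), work dominated by leaves), giving O(n^(log_4 6)).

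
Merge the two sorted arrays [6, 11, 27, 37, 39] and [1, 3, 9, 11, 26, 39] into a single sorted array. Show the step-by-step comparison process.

Merging process:

Compare 6 vs 1: take 1 from right. Merged: [1]
Compare 6 vs 3: take 3 from right. Merged: [1, 3]
Compare 6 vs 9: take 6 from left. Merged: [1, 3, 6]
Compare 11 vs 9: take 9 from right. Merged: [1, 3, 6, 9]
Compare 11 vs 11: take 11 from left. Merged: [1, 3, 6, 9, 11]
Compare 27 vs 11: take 11 from right. Merged: [1, 3, 6, 9, 11, 11]
Compare 27 vs 26: take 26 from right. Merged: [1, 3, 6, 9, 11, 11, 26]
Compare 27 vs 39: take 27 from left. Merged: [1, 3, 6, 9, 11, 11, 26, 27]
Compare 37 vs 39: take 37 from left. Merged: [1, 3, 6, 9, 11, 11, 26, 27, 37]
Compare 39 vs 39: take 39 from left. Merged: [1, 3, 6, 9, 11, 11, 26, 27, 37, 39]
Append remaining from right: [39]. Merged: [1, 3, 6, 9, 11, 11, 26, 27, 37, 39, 39]

Final merged array: [1, 3, 6, 9, 11, 11, 26, 27, 37, 39, 39]
Total comparisons: 10

The merged array is [1, 3, 6, 9, 11, 11, 26, 27, 37, 39, 39], requiring 10 comparisons. The merge step runs in O(n) time where n is the total number of elements.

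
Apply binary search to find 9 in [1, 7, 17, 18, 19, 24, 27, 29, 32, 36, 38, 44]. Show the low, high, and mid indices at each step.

Binary search for 9 in [1, 7, 17, 18, 19, 24, 27, 29, 32, 36, 38, 44]:

lo=0, hi=11, mid=5, arr[mid]=24 -> 24 > 9, search left half
lo=0, hi=4, mid=2, arr[mid]=17 -> 17 > 9, search left half
lo=0, hi=1, mid=0, arr[mid]=1 -> 1 < 9, search right half
lo=1, hi=1, mid=1, arr[mid]=7 -> 7 < 9, search right half
lo=2 > hi=1, target 9 not found

Binary search determines that 9 is not in the array after 4 comparisons. The search space was exhausted without finding the target.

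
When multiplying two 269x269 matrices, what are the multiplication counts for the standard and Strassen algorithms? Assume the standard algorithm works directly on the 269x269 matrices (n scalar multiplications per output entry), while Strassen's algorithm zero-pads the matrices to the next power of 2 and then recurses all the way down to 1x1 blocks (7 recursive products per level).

Matrix multiplication for 269x269 matrices:

Strassen's algorithm requires power-of-2 dimensions. Pad 269x269 to 512x512 (next power of 2).

Standard algorithm: 269^3 = 19465109 multiplications
Strassen's algorithm: 7^(log2(512)) = 7^9 = 40353607 multiplications
Difference: 19465109 - 40353607 = -20888498 (Strassen uses MORE here due to padding overhead — for small or just-over-power-of-2 n, padding can outweigh the per-level savings)

Standard: 19465109 multiplications (269^3). Strassen: 40353607 multiplications (7^9, after padding to 512x512). Strassen reduces 8 recursive multiplications to 7 at each level.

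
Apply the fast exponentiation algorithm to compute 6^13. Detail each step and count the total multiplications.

Computing 6^13 by squaring (build up from 6^1; each line after the first costs one multiplication):

6^1 = 6
6^2 = (6^1)^2 = 6^2 = 36
6^3 = 6 * 6^2 = 6 * 36 = 216
6^6 = (6^3)^2 = 216^2 = 46656
6^12 = (6^6)^2 = 46656^2 = 2176782336
6^13 = 6 * 6^12 = 6 * 2176782336 = 13060694016

Result: 13060694016
Multiplications needed: 5 (5 lines after 6^1)

6^13 = 13060694016. Using exponentiation by squaring, this requires 5 multiplications. The key idea: if the exponent is even, square the half-power; if odd, multiply by the base once.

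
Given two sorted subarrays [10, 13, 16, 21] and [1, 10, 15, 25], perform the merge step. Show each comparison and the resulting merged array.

Merging process:

Compare 10 vs 1: take 1 from right. Merged: [1]
Compare 10 vs 10: take 10 from left. Merged: [1, 10]
Compare 13 vs 10: take 10 from right. Merged: [1, 10, 10]
Compare 13 vs 15: take 13 from left. Merged: [1, 10, 10, 13]
Compare 16 vs 15: take 15 from right. Merged: [1, 10, 10, 13, 15]
Compare 16 vs 25: take 16 from left. Merged: [1, 10, 10, 13, 15, 16]
Compare 21 vs 25: take 21 from left. Merged: [1, 10, 10, 13, 15, 16, 21]
Append remaining from right: [25]. Merged: [1, 10, 10, 13, 15, 16, 21, 25]

Final merged array: [1, 10, 10, 13, 15, 16, 21, 25]
Total comparisons: 7

The merged array is [1, 10, 10, 13, 15, 16, 21, 25], requiring 7 comparisons. The merge step runs in O(n) time where n is the total number of elements.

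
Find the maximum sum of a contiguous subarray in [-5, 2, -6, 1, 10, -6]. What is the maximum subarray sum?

Using Kadane's algorithm on [-5, 2, -6, 1, 10, -6]:

Scanning through the array:
Position 1 (value 2): max_ending_here = 2, max_so_far = 2
Position 2 (value -6): max_ending_here = -4, max_so_far = 2
Position 3 (value 1): max_ending_here = 1, max_so_far = 2
Position 4 (value 10): max_ending_here = 11, max_so_far = 11
Position 5 (value -6): max_ending_here = 5, max_so_far = 11

Maximum subarray: [1, 10]
Maximum sum: 11

The maximum subarray is [1, 10] with sum 11. This subarray runs from index 3 to index 4.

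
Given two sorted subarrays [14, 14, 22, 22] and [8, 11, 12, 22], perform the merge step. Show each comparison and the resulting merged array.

Merging process:

Compare 14 vs 8: take 8 from right. Merged: [8]
Compare 14 vs 11: take 11 from right. Merged: [8, 11]
Compare 14 vs 12: take 12 from right. Merged: [8, 11, 12]
Compare 14 vs 22: take 14 from left. Merged: [8, 11, 12, 14]
Compare 14 vs 22: take 14 from left. Merged: [8, 11, 12, 14, 14]
Compare 22 vs 22: take 22 from left. Merged: [8, 11, 12, 14, 14, 22]
Compare 22 vs 22: take 22 from left. Merged: [8, 11, 12, 14, 14, 22, 22]
Append remaining from right: [22]. Merged: [8, 11, 12, 14, 14, 22, 22, 22]

Final merged array: [8, 11, 12, 14, 14, 22, 22, 22]
Total comparisons: 7

The merged array is [8, 11, 12, 14, 14, 22, 22, 22], requiring 7 comparisons. The merge step runs in O(n) time where n is the total number of elements.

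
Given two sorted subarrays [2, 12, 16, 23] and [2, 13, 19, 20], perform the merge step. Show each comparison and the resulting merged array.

Merging process:

Compare 2 vs 2: take 2 from left. Merged: [2]
Compare 12 vs 2: take 2 from right. Merged: [2, 2]
Compare 12 vs 13: take 12 from left. Merged: [2, 2, 12]
Compare 16 vs 13: take 13 from right. Merged: [2, 2, 12, 13]
Compare 16 vs 19: take 16 from left. Merged: [2, 2, 12, 13, 16]
Compare 23 vs 19: take 19 from right. Merged: [2, 2, 12, 13, 16, 19]
Compare 23 vs 20: take 20 from right. Merged: [2, 2, 12, 13, 16, 19, 20]
Append remaining from left: [23]. Merged: [2, 2, 12, 13, 16, 19, 20, 23]

Final merged array: [2, 2, 12, 13, 16, 19, 20, 23]
Total comparisons: 7

The merged array is [2, 2, 12, 13, 16, 19, 20, 23], requiring 7 comparisons. The merge step runs in O(n) time where n is the total number of elements.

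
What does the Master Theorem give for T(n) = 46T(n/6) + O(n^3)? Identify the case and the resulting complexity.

Master Theorem for T(n) = 46T(n/6) + O(n^3):

a = 46, b = 6, c = 3
log_b(a) = log_6(46) = 2.1368

Case 3: c = 3 > log_6(46) = 2.1368
T(n) = O(n^3) = O(n^3)

For T(n) = 46T(n/6) + O(n^3): log_6(46) = 2.1368. This is Case 3 of the Master Theorem (c > log_b(a), work dominated by root), giving O(n^3).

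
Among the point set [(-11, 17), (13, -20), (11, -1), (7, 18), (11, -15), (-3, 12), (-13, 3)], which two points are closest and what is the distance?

Computing all pairwise distances among 7 points:

d((-11, 17), (13, -20)) = 44.1022
d((-11, 17), (11, -1)) = 28.4253
d((-11, 17), (7, 18)) = 18.0278
d((-11, 17), (11, -15)) = 38.833
d((-11, 17), (-3, 12)) = 9.434
d((-11, 17), (-13, 3)) = 14.1421
d((13, -20), (11, -1)) = 19.105
d((13, -20), (7, 18)) = 38.4708
d((13, -20), (11, -15)) = 5.3852 <-- minimum
d((13, -20), (-3, 12)) = 35.7771
d((13, -20), (-13, 3)) = 34.7131
d((11, -1), (7, 18)) = 19.4165
d((11, -1), (11, -15)) = 14.0
d((11, -1), (-3, 12)) = 19.105
d((11, -1), (-13, 3)) = 24.3311
d((7, 18), (11, -15)) = 33.2415
d((7, 18), (-3, 12)) = 11.6619
d((7, 18), (-13, 3)) = 25.0
d((11, -15), (-3, 12)) = 30.4138
d((11, -15), (-13, 3)) = 30.0
d((-3, 12), (-13, 3)) = 13.4536

Closest pair: (13, -20) and (11, -15) with distance 5.3852

The closest pair is (13, -20) and (11, -15) with Euclidean distance 5.3852. For 7 points, brute-force pairwise comparison is shown above. For large n, the divide-and-conquer algorithm (sort by x, recurse on halves, check the dividing strip) achieves O(n log n).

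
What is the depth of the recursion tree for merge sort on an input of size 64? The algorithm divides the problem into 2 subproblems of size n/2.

For divide and conquer with division factor 2:

Problem sizes at each level:
Level 0: 64
Level 1: 32
Level 2: 16
Level 3: 8
Level 4: 4
Level 5: 2
Level 6: 1

The root is level 0 and the size-1 base case is level 6 (the tree spans levels 0 through 6, i.e. 7 levels counting the root), so the depth is the number of divisions: log_2(64) = 6

The recursion tree depth is log_2(64) = 6. At each level, the problem size is divided by 2, so it takes 6 divisions to reduce to a base case of size 1. The algorithm makes 2 recursive calls at each level.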